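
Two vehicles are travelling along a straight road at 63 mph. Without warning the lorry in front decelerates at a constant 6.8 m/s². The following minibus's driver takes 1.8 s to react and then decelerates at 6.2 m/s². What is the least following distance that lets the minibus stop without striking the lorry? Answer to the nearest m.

Minimum gap ≈ 56 m

63 mph × 0.44704 = 28.1635 m/s.
Leader travels v²/(2a_L) = 793.183 / 13.600 = 58.322 m before stopping.
Follower covers v·t_r = 28.1635 × 1.8 = 50.694 m while reacting, then v²/(2a_F) = 793.183 / 12.400 = 63.966 m while braking, for a total of 50.694 + 63.966 = 114.660 m.
Since a_F ≤ a_L and the follower starts braking later, the follower is never slower than the leader, so the closest approach is when both have stopped.
Minimum gap = 114.660 − 58.322 = 56.338 m.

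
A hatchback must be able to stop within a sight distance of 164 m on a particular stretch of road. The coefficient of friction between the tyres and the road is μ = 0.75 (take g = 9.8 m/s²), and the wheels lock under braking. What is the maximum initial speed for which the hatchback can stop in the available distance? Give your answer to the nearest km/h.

a = μg = 0.75 × 9.8 = 7.350 m/s².
v²/(2a) = d ⇒ v = √(2 × 7.350 × 164) = √2410.80 = 49.0999 m/s.
49.0999 m/s × 3.6 = 176.760 km/h.

Maximum speed ≈ 177 km/h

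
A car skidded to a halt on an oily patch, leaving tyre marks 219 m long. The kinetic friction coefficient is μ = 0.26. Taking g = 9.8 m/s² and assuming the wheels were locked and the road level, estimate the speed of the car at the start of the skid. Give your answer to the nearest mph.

Deceleration a = μg = 0.26 × 9.8 = 2.548 m/s².
v = √(2a·d) = √(2 × 2.548 × 219) = √1116.024 = 33.4069 m/s.
= 33.4069 ÷ 0.44704 = 74.729 mph.

Initial speed ≈ 75 mph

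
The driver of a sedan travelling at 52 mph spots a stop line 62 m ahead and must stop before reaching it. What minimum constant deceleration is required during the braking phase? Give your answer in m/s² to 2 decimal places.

52 mph × 0.44704 = 23.2461 m/s.
v² = 2a·d ⇒ a = v²/(2d) = 23.2461² / (2 × 62.000) = 540.381 / 124.000 = 4.3579 m/s².

Required deceleration ≈ 4.36 m/s²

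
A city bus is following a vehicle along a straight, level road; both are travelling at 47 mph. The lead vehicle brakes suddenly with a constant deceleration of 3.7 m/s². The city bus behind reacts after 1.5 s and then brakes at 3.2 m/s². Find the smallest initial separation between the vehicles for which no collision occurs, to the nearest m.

47 mph × 0.44704 = 21.0109 m/s.
Leader travels v²/(2a_L) = 441.458 / 7.400 = 59.656 m before stopping.
Follower covers v·t_r = 21.0109 × 1.5 = 31.516 m while reacting, then v²/(2a_F) = 441.458 / 6.400 = 68.978 m while braking, for a total of 31.516 + 68.978 = 100.494 m.
Since a_F ≤ a_L and the follower starts braking later, the follower is never slower than the leader, so the closest approach is when both have stopped.
Minimum gap = 100.494 − 59.656 = 40.838 m.

Minimum gap ≈ 41 m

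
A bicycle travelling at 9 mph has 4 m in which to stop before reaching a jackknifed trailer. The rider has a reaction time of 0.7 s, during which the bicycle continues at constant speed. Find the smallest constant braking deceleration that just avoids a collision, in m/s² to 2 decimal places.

Required deceleration ≈ 6.84 m/s²

9 mph × 0.44704 = 4.0234 m/s.
Distance covered during reaction = 4.0234 × 0.7 = 2.816 m.
Distance available for braking: 4 − 2.816 = 1.184 m.
v² = 2a·d ⇒ a = v²/(2d) = 4.0234² / (2 × 1.184) = 16.188 / 2.368 = 6.8361 m/s².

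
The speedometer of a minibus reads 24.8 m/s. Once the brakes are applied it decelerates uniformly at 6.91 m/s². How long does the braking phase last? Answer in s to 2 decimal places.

Braking time = v/a = 24.8000 / 6.910 = 3.589 s.

Braking time ≈ 3.59 s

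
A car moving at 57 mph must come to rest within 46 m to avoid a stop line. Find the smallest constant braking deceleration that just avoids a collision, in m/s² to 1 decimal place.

57 mph × 0.44704 = 25.4813 m/s.
v² = 2a·d ⇒ a = v²/(2d) = 25.4813² / (2 × 46.000) = 649.297 / 92.000 = 7.0576 m/s².

Required deceleration ≈ 7.1 m/s²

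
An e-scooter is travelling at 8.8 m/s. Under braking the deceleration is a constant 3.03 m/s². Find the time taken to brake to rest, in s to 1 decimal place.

Braking time ≈ 2.9 s

Braking time = v/a = 8.8000 / 3.030 = 2.904 s.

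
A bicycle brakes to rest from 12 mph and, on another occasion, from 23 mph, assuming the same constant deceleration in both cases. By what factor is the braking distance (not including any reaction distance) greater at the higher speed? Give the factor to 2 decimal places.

Factor ≈ 3.67

Braking distance d = v²/(2a), so with a fixed, d ∝ v².
Factor = (23/12)² = 1.9167² = 3.6737.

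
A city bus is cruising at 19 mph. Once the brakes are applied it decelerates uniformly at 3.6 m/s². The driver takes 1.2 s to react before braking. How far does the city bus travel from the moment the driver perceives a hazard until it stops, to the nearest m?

Total stopping distance ≈ 20 m

19 mph × 0.44704 = 8.4938 m/s.
Reaction distance = v·t_r = 8.4938 × 1.2 = 10.193 m.
Braking distance = v²/(2a) = 8.4938² / (2 × 3.600) = 72.145 / 7.200 = 10.020 m.
Total = 10.193 + 10.020 = 20.213 m.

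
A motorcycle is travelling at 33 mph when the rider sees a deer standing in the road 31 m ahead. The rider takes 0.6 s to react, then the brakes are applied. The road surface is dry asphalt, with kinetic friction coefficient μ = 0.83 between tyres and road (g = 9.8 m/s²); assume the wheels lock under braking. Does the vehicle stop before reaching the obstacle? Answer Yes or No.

Yes

33 mph × 0.44704 = 14.7523 m/s.
a = μg = 0.83 × 9.8 = 8.134 m/s².
Reaction distance = 14.7523 × 0.6 = 8.851 m.
Braking distance = v²/(2a) = 217.630 / 16.268 = 13.378 m.
Total stopping distance = 8.851 + 13.378 = 22.229 m, vs 31 m available — it stops with 31 − 22.229 = 8.771 m to spare.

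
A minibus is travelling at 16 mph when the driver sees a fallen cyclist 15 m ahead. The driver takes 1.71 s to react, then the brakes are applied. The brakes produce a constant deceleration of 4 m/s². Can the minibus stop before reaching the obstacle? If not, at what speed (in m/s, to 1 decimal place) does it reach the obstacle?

16 mph × 0.44704 = 7.1526 m/s.
Reaction distance = 7.1526 × 1.71 = 12.231 m.
Braking distance needed to stop: v²/(2a) = 51.160 / 8.000 = 6.395 m, so total needed = 12.231 + 6.395 = 18.626 m > 15 m — it cannot stop.
Distance remaining when braking begins: 15 − 12.231 = 2.769 m.
v² = v₀² − 2a·d = 51.160 − 2 × 4.000 × 2.769 = 29.008 m²/s².
v = √29.008 = 5.386 m/s.

No — it strikes the obstacle at 5.4 m/s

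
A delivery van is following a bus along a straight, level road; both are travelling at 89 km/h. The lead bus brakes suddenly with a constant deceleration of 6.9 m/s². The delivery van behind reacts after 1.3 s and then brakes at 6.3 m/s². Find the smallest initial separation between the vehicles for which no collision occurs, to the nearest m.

Minimum gap ≈ 36 m

89 km/h ÷ 3.6 = 24.7222 m/s.
Leader travels v²/(2a_L) = 611.187 / 13.800 = 44.289 m before stopping.
Follower covers v·t_r = 24.7222 × 1.3 = 32.139 m while reacting, then v²/(2a_F) = 611.187 / 12.600 = 48.507 m while braking, for a total of 32.139 + 48.507 = 80.646 m.
Since a_F ≤ a_L and the follower starts braking later, the follower is never slower than the leader, so the closest approach is when both have stopped.
Minimum gap = 80.646 − 44.289 = 36.357 m.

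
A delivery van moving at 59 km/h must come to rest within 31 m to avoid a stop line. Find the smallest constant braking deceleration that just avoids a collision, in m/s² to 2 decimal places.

59 km/h ÷ 3.6 = 16.3889 m/s.
v² = 2a·d ⇒ a = v²/(2d) = 16.3889² / (2 × 31.000) = 268.596 / 62.000 = 4.3322 m/s².

Required deceleration ≈ 4.33 m/s²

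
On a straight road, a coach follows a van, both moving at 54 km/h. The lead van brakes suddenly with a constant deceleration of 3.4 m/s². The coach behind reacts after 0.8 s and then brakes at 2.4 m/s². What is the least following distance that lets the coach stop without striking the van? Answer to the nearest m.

54 km/h ÷ 3.6 = 15.0000 m/s.
Leader travels v²/(2a_L) = 225.000 / 6.800 = 33.088 m before stopping.
Follower covers v·t_r = 15.0000 × 0.8 = 12.000 m while reacting, then v²/(2a_F) = 225.000 / 4.800 = 46.875 m while braking, for a total of 12.000 + 46.875 = 58.875 m.
Since a_F ≤ a_L and the follower starts braking later, the follower is never slower than the leader, so the closest approach is when both have stopped.
Minimum gap = 58.875 − 33.088 = 25.787 m.

Minimum gap ≈ 26 m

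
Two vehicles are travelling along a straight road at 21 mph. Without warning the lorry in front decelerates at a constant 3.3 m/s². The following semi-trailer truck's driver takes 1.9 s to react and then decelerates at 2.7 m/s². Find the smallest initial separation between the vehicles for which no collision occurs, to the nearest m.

Minimum gap ≈ 21 m

21 mph × 0.44704 = 9.3878 m/s.
Leader travels v²/(2a_L) = 88.131 / 6.600 = 13.353 m before stopping.
Follower covers v·t_r = 9.3878 × 1.9 = 17.837 m while reacting, then v²/(2a_F) = 88.131 / 5.400 = 16.321 m while braking, for a total of 17.837 + 16.321 = 34.158 m.
Since a_F ≤ a_L and the follower starts braking later, the follower is never slower than the leader, so the closest approach is when both have stopped.
Minimum gap = 34.158 − 13.353 = 20.805 m.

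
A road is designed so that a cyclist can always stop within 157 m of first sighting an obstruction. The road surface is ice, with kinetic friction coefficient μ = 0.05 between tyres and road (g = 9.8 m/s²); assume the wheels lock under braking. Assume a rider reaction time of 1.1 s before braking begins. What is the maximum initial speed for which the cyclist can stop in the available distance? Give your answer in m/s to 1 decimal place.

Maximum speed ≈ 11.9 m/s

a = μg = 0.05 × 9.8 = 0.490 m/s².
Stopping distance: v·t_r + v²/(2a) = 157 with t_r = 1.1 s and a = 0.490 m/s².
So v² + 1.078 v − 153.86 = 0.
Positive root: v = −a·t_r + √((a·t_r)² + 2a·d) = −0.539 + √(0.291 + 153.86) = 11.8768 m/s.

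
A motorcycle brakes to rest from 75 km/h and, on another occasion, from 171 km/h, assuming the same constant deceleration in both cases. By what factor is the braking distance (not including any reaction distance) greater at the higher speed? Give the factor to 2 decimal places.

Factor ≈ 5.20

Braking distance d = v²/(2a), so with a fixed, d ∝ v².
Factor = (171/75)² = 2.2800² = 5.1984.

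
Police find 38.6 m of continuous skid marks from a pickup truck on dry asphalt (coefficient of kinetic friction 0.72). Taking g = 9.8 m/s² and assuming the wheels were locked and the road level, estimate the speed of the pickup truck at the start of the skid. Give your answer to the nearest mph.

Initial speed ≈ 52 mph

Deceleration a = μg = 0.72 × 9.8 = 7.056 m/s².
v = √(2a·d) = √(2 × 7.056 × 38.6) = √544.723 = 23.3393 m/s.
= 23.3393 ÷ 0.44704 = 52.209 mph.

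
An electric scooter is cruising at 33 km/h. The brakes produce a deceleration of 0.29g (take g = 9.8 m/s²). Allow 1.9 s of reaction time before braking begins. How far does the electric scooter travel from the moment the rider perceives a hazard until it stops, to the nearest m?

33 km/h ÷ 3.6 = 9.1667 m/s.
a = 0.29 × 9.8 = 2.842 m/s².
Reaction distance = v·t_r = 9.1667 × 1.9 = 17.417 m.
Braking distance = v²/(2a) = 9.1667² / (2 × 2.842) = 84.028 / 5.684 = 14.783 m.
Total = 17.417 + 14.783 = 32.200 m.

Total stopping distance ≈ 32 m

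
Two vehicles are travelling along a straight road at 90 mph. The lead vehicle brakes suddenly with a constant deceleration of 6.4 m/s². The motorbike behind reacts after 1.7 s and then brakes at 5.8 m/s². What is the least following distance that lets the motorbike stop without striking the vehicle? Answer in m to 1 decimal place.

90 mph × 0.44704 = 40.2336 m/s.
Leader travels v²/(2a_L) = 1618.743 / 12.800 = 126.464 m before stopping.
Follower covers v·t_r = 40.2336 × 1.7 = 68.397 m while reacting, then v²/(2a_F) = 1618.743 / 11.600 = 139.547 m while braking, for a total of 68.397 + 139.547 = 207.944 m.
Since a_F ≤ a_L and the follower starts braking later, the follower is never slower than the leader, so the closest approach is when both have stopped.
Minimum gap = 207.944 − 126.464 = 81.480 m.

Minimum gap ≈ 81.5 m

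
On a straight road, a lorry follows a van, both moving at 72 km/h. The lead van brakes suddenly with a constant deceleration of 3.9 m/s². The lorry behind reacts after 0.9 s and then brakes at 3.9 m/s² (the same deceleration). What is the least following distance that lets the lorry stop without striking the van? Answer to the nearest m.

Minimum gap ≈ 18 m

72 km/h ÷ 3.6 = 20.0000 m/s.
Leader travels v²/(2a_L) = 400.000 / 7.800 = 51.282 m before stopping.
Follower covers v·t_r = 20.0000 × 0.9 = 18.000 m while reacting, then v²/(2a_F) = 400.000 / 7.800 = 51.282 m while braking, for a total of 18.000 + 51.282 = 69.282 m.
Since a_F ≤ a_L and the follower starts braking later, the follower is never slower than the leader, so the closest approach is when both have stopped.
Minimum gap = 69.282 − 51.282 = 18.000 m.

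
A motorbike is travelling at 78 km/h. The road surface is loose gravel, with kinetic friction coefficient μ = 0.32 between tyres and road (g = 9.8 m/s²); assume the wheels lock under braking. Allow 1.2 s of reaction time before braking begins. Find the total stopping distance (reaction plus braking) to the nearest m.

Total stopping distance ≈ 101 m

78 km/h ÷ 3.6 = 21.6667 m/s.
a = μg = 0.32 × 9.8 = 3.136 m/s².
Reaction distance = v·t_r = 21.6667 × 1.2 = 26.000 m.
Braking distance = v²/(2a) = 21.6667² / (2 × 3.136) = 469.446 / 6.272 = 74.848 m.
Total = 26.000 + 74.848 = 100.848 m.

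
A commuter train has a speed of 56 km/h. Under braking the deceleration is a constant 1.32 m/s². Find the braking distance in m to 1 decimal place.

Braking distance ≈ 91.7 m

56 km/h ÷ 3.6 = 15.5556 m/s.
Braking distance = v²/(2a) = 15.5556² / (2 × 1.320) = 241.977 / 2.640 = 91.658 m.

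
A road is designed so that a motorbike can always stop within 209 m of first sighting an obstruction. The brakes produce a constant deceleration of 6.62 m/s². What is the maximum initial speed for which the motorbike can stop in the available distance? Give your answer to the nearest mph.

v²/(2a) = d ⇒ v = √(2 × 6.620 × 209) = √2767.16 = 52.6038 m/s.
52.6038 m/s ÷ 0.44704 = 117.671 mph.

Maximum speed ≈ 118 mph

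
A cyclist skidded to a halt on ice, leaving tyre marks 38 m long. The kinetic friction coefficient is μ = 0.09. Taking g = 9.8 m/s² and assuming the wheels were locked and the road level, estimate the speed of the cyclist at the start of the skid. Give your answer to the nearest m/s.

Deceleration a = μg = 0.09 × 9.8 = 0.882 m/s².
v = √(2a·d) = √(2 × 0.882 × 38) = √67.032 = 8.1873 m/s.

Initial speed ≈ 8 m/s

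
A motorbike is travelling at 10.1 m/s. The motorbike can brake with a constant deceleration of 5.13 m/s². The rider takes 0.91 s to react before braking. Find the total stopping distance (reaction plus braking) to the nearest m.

Total stopping distance ≈ 19 m

Reaction distance = v·t_r = 10.1000 × 0.91 = 9.191 m.
Braking distance = v²/(2a) = 10.1000² / (2 × 5.130) = 102.010 / 10.260 = 9.942 m.
Total = 9.191 + 9.942 = 19.133 m.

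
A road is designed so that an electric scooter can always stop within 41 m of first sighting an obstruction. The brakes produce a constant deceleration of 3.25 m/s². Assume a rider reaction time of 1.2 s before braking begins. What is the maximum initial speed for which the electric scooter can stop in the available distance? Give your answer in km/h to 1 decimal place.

Stopping distance: v·t_r + v²/(2a) = 41 with t_r = 1.2 s and a = 3.250 m/s².
So v² + 7.800 v − 266.50 = 0.
Positive root: v = −a·t_r + √((a·t_r)² + 2a·d) = −3.900 + √(15.210 + 266.50) = 12.8842 m/s.
12.8842 m/s × 3.6 = 46.383 km/h.

Maximum speed ≈ 46.4 km/h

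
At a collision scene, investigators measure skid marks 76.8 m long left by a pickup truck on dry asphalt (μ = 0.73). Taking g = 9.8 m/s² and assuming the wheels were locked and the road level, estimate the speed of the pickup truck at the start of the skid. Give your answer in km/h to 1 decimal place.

Deceleration a = μg = 0.73 × 9.8 = 7.154 m/s².
v = √(2a·d) = √(2 × 7.154 × 76.8) = √1098.854 = 33.1490 m/s.
= 33.1490 × 3.6 = 119.336 km/h.

Initial speed ≈ 119.3 km/h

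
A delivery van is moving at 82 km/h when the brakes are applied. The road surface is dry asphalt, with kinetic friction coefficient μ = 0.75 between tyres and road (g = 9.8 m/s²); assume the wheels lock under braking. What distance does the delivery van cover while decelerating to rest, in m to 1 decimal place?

82 km/h ÷ 3.6 = 22.7778 m/s.
a = μg = 0.75 × 9.8 = 7.350 m/s².
Braking distance = v²/(2a) = 22.7778² / (2 × 7.350) = 518.828 / 14.700 = 35.294 m.

Braking distance ≈ 35.3 m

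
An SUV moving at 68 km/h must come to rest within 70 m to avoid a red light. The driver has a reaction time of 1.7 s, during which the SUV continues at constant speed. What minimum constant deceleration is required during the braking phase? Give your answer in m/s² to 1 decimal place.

68 km/h ÷ 3.6 = 18.8889 m/s.
Distance covered during reaction = 18.8889 × 1.7 = 32.111 m.
Distance available for braking: 70 − 32.111 = 37.889 m.
v² = 2a·d ⇒ a = v²/(2d) = 18.8889² / (2 × 37.889) = 356.791 / 75.778 = 4.7084 m/s².

Required deceleration ≈ 4.7 m/s²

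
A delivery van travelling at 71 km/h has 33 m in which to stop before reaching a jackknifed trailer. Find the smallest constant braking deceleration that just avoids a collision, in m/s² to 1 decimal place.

71 km/h ÷ 3.6 = 19.7222 m/s.
v² = 2a·d ⇒ a = v²/(2d) = 19.7222² / (2 × 33.000) = 388.965 / 66.000 = 5.8934 m/s².

Required deceleration ≈ 5.9 m/s²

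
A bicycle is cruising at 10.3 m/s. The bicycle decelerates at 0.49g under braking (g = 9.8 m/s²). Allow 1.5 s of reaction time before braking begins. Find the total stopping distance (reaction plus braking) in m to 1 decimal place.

Total stopping distance ≈ 26.5 m

a = 0.49 × 9.8 = 4.802 m/s².
Reaction distance = v·t_r = 10.3000 × 1.5 = 15.450 m.
Braking distance = v²/(2a) = 10.3000² / (2 × 4.802) = 106.090 / 9.604 = 11.046 m.
Total = 15.450 + 11.046 = 26.496 m.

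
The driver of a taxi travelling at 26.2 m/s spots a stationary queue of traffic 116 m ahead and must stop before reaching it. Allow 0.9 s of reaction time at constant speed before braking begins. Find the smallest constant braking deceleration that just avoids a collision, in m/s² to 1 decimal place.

Required deceleration ≈ 3.7 m/s²

Distance covered during reaction = 26.2000 × 0.9 = 23.580 m.
Distance available for braking: 116 − 23.580 = 92.420 m.
v² = 2a·d ⇒ a = v²/(2d) = 26.2000² / (2 × 92.420) = 686.440 / 184.840 = 3.7137 m/s².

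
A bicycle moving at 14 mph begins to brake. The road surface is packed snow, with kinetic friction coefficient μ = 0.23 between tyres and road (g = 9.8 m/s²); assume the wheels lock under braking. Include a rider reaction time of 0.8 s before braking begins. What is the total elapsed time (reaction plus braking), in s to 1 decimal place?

14 mph × 0.44704 = 6.2586 m/s.
a = μg = 0.23 × 9.8 = 2.254 m/s².
Braking time = v/a = 6.2586 / 2.254 = 2.777 s.
Total = 0.8 + 2.777 = 3.577 s.

Total time ≈ 3.6 s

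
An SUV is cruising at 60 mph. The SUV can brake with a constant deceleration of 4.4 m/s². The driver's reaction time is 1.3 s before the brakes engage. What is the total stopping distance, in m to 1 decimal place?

Total stopping distance ≈ 116.6 m

60 mph × 0.44704 = 26.8224 m/s.
Reaction distance = v·t_r = 26.8224 × 1.3 = 34.869 m.
Braking distance = v²/(2a) = 26.8224² / (2 × 4.400) = 719.441 / 8.800 = 81.755 m.
Total = 34.869 + 81.755 = 116.624 m.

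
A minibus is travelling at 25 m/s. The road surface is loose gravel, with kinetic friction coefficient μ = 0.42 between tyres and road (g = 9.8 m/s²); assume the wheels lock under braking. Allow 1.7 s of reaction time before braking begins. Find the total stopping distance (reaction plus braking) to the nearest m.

Total stopping distance ≈ 118 m

a = μg = 0.42 × 9.8 = 4.116 m/s².
Reaction distance = v·t_r = 25.0000 × 1.7 = 42.500 m.
Braking distance = v²/(2a) = 25.0000² / (2 × 4.116) = 625.000 / 8.232 = 75.923 m.
Total = 42.500 + 75.923 = 118.423 m.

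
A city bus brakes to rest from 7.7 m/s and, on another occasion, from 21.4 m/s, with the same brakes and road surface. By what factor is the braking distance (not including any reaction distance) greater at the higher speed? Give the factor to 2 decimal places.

Factor ≈ 7.72

Braking distance d = v²/(2a), so with a fixed, d ∝ v².
Factor = (21.4/7.7)² = 2.7792² = 7.7240.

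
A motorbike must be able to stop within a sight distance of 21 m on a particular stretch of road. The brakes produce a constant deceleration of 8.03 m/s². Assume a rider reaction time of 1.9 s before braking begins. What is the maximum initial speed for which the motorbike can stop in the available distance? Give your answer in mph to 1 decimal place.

Maximum speed ≈ 19.3 mph

Stopping distance: v·t_r + v²/(2a) = 21 with t_r = 1.9 s and a = 8.030 m/s².
So v² + 30.514 v − 337.26 = 0.
Positive root: v = −a·t_r + √((a·t_r)² + 2a·d) = −15.257 + √(232.776 + 337.26) = 8.6184 m/s.
8.6184 m/s ÷ 0.44704 = 19.279 mph.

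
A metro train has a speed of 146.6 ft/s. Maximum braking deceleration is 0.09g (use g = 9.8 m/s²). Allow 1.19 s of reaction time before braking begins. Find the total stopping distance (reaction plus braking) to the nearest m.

146.6 ft/s × 0.3048 = 44.6837 m/s.
a = 0.09 × 9.8 = 0.882 m/s².
Reaction distance = v·t_r = 44.6837 × 1.19 = 53.174 m.
Braking distance = v²/(2a) = 44.6837² / (2 × 0.882) = 1996.633 / 1.764 = 1131.878 m.
Total = 53.174 + 1131.878 = 1185.052 m.

Total stopping distance ≈ 1185 m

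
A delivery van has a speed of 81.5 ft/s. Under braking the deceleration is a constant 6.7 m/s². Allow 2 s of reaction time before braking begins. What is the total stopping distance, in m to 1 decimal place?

81.5 ft/s × 0.3048 = 24.8412 m/s.
Reaction distance = v·t_r = 24.8412 × 2 = 49.682 m.
Braking distance = v²/(2a) = 24.8412² / (2 × 6.700) = 617.085 / 13.400 = 46.051 m.
Total = 49.682 + 46.051 = 95.733 m.

Total stopping distance ≈ 95.7 m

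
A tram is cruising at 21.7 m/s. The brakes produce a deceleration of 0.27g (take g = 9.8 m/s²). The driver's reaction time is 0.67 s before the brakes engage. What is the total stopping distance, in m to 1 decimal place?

Total stopping distance ≈ 103.5 m

a = 0.27 × 9.8 = 2.646 m/s².
Reaction distance = v·t_r = 21.7000 × 0.67 = 14.539 m.
Braking distance = v²/(2a) = 21.7000² / (2 × 2.646) = 470.890 / 5.292 = 88.981 m.
Total = 14.539 + 88.981 = 103.520 m.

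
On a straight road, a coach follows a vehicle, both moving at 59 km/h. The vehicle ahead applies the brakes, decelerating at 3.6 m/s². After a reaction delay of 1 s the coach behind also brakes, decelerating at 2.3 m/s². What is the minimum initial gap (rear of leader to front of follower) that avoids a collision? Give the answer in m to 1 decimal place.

Minimum gap ≈ 37.5 m

59 km/h ÷ 3.6 = 16.3889 m/s.
Leader travels v²/(2a_L) = 268.596 / 7.200 = 37.305 m before stopping.
Follower covers v·t_r = 16.3889 × 1 = 16.389 m while reacting, then v²/(2a_F) = 268.596 / 4.600 = 58.390 m while braking, for a total of 16.389 + 58.390 = 74.779 m.
Since a_F ≤ a_L and the follower starts braking later, the follower is never slower than the leader, so the closest approach is when both have stopped.
Minimum gap = 74.779 − 37.305 = 37.474 m.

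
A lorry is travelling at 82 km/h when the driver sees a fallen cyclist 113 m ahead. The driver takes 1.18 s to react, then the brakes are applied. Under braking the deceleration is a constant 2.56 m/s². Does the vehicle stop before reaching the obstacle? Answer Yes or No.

No

82 km/h ÷ 3.6 = 22.7778 m/s.
Reaction distance = 22.7778 × 1.18 = 26.878 m.
Braking distance = v²/(2a) = 518.828 / 5.120 = 101.334 m.
Total stopping distance = 26.878 + 101.334 = 128.212 m, vs 113 m available — it cannot stop in time and overshoots by 128.212 − 113 = 15.212 m.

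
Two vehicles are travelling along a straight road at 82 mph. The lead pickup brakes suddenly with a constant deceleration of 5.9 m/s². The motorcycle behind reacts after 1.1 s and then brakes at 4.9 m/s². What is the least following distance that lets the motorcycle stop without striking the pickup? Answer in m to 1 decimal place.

82 mph × 0.44704 = 36.6573 m/s.
Leader travels v²/(2a_L) = 1343.758 / 11.800 = 113.878 m before stopping.
Follower covers v·t_r = 36.6573 × 1.1 = 40.323 m while reacting, then v²/(2a_F) = 1343.758 / 9.800 = 137.118 m while braking, for a total of 40.323 + 137.118 = 177.441 m.
Since a_F ≤ a_L and the follower starts braking later, the follower is never slower than the leader, so the closest approach is when both have stopped.
Minimum gap = 177.441 − 113.878 = 63.563 m.

Minimum gap ≈ 63.6 m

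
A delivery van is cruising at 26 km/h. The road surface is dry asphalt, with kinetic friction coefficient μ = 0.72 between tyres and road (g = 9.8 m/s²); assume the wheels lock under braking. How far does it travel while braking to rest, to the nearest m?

26 km/h ÷ 3.6 = 7.2222 m/s.
a = μg = 0.72 × 9.8 = 7.056 m/s².
Braking distance = v²/(2a) = 7.2222² / (2 × 7.056) = 52.160 / 14.112 = 3.696 m.

Braking distance ≈ 4 m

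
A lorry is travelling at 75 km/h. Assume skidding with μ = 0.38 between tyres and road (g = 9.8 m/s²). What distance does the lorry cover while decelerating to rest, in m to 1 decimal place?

75 km/h ÷ 3.6 = 20.8333 m/s.
a = μg = 0.38 × 9.8 = 3.724 m/s².
Braking distance = v²/(2a) = 20.8333² / (2 × 3.724) = 434.026 / 7.448 = 58.274 m.

Braking distance ≈ 58.3 m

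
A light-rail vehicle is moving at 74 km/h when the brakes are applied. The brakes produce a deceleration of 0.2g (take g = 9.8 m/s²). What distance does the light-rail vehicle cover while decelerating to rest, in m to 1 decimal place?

Braking distance ≈ 107.8 m

74 km/h ÷ 3.6 = 20.5556 m/s.
a = 0.2 × 9.8 = 1.960 m/s².
Braking distance = v²/(2a) = 20.5556² / (2 × 1.960) = 422.533 / 3.920 = 107.789 m.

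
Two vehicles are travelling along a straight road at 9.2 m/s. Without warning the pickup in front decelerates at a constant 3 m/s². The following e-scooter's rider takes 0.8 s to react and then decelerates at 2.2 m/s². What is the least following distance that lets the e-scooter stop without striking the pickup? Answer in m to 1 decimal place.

Leader travels v²/(2a_L) = 84.640 / 6.000 = 14.107 m before stopping.
Follower covers v·t_r = 9.2000 × 0.8 = 7.360 m while reacting, then v²/(2a_F) = 84.640 / 4.400 = 19.236 m while braking, for a total of 7.360 + 19.236 = 26.596 m.
Since a_F ≤ a_L and the follower starts braking later, the follower is never slower than the leader, so the closest approach is when both have stopped.
Minimum gap = 26.596 − 14.107 = 12.489 m.

Minimum gap ≈ 12.5 m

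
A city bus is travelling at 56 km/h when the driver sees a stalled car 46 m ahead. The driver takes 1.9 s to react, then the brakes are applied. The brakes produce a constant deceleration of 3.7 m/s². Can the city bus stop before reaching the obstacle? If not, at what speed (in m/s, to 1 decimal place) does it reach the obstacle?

No — it strikes the obstacle at 11.0 m/s

56 km/h ÷ 3.6 = 15.5556 m/s.
Reaction distance = 15.5556 × 1.9 = 29.556 m.
Braking distance needed to stop: v²/(2a) = 241.977 / 7.400 = 32.700 m, so total needed = 29.556 + 32.700 = 62.256 m > 46 m — it cannot stop.
Distance remaining when braking begins: 46 − 29.556 = 16.444 m.
v² = v₀² − 2a·d = 241.977 − 2 × 3.700 × 16.444 = 120.291 m²/s².
v = √120.291 = 10.968 m/s.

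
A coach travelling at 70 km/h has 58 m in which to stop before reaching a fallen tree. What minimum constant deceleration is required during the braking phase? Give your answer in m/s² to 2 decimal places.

70 km/h ÷ 3.6 = 19.4444 m/s.
v² = 2a·d ⇒ a = v²/(2d) = 19.4444² / (2 × 58.000) = 378.085 / 116.000 = 3.2594 m/s².

Required deceleration ≈ 3.26 m/s²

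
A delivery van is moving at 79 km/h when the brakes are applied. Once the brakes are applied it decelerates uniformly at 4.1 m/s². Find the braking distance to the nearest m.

79 km/h ÷ 3.6 = 21.9444 m/s.
Braking distance = v²/(2a) = 21.9444² / (2 × 4.100) = 481.557 / 8.200 = 58.726 m.

Braking distance ≈ 59 m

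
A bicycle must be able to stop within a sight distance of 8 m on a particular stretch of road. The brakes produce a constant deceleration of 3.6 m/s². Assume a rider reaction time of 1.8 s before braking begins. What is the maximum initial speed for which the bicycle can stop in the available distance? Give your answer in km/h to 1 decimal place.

Stopping distance: v·t_r + v²/(2a) = 8 with t_r = 1.8 s and a = 3.600 m/s².
So v² + 12.960 v − 57.60 = 0.
Positive root: v = −a·t_r + √((a·t_r)² + 2a·d) = −6.480 + √(41.990 + 57.60) = 3.4995 m/s.
3.4995 m/s × 3.6 = 12.598 km/h.

Maximum speed ≈ 12.6 km/h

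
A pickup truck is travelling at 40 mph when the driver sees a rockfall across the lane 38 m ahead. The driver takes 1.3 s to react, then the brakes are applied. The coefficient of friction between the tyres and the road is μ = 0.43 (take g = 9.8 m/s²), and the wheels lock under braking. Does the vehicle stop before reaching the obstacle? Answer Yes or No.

40 mph × 0.44704 = 17.8816 m/s.
a = μg = 0.43 × 9.8 = 4.214 m/s².
Reaction distance = 17.8816 × 1.3 = 23.246 m.
Braking distance = v²/(2a) = 319.752 / 8.428 = 37.939 m.
Total stopping distance = 23.246 + 37.939 = 61.185 m, vs 38 m available — it cannot stop in time and overshoots by 61.185 − 38 = 23.185 m.

No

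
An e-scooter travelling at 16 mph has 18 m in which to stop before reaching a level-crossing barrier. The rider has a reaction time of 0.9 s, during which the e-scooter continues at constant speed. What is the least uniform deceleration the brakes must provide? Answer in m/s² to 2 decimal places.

16 mph × 0.44704 = 7.1526 m/s.
Distance covered during reaction = 7.1526 × 0.9 = 6.437 m.
Distance available for braking: 18 − 6.437 = 11.563 m.
v² = 2a·d ⇒ a = v²/(2d) = 7.1526² / (2 × 11.563) = 51.160 / 23.126 = 2.2122 m/s².

Required deceleration ≈ 2.21 m/s²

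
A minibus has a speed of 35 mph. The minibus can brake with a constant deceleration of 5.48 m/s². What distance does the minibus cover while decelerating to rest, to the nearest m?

Braking distance ≈ 22 m

35 mph × 0.44704 = 15.6464 m/s.
Braking distance = v²/(2a) = 15.6464² / (2 × 5.480) = 244.810 / 10.960 = 22.337 m.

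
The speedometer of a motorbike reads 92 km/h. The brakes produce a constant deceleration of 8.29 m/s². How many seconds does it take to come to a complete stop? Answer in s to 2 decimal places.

92 km/h ÷ 3.6 = 25.5556 m/s.
Braking time = v/a = 25.5556 / 8.290 = 3.083 s.

Braking time ≈ 3.08 s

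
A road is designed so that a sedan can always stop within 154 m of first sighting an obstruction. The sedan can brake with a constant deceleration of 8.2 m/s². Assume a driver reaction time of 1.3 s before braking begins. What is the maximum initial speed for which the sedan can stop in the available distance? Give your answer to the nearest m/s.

Stopping distance: v·t_r + v²/(2a) = 154 with t_r = 1.3 s and a = 8.200 m/s².
So v² + 21.320 v − 2525.60 = 0.
Positive root: v = −a·t_r + √((a·t_r)² + 2a·d) = −10.660 + √(113.636 + 2525.60) = 40.7135 m/s.

Maximum speed ≈ 41 m/s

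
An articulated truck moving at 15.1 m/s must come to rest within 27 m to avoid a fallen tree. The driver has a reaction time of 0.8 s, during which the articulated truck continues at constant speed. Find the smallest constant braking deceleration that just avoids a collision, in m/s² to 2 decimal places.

Distance covered during reaction = 15.1000 × 0.8 = 12.080 m.
Distance available for braking: 27 − 12.080 = 14.920 m.
v² = 2a·d ⇒ a = v²/(2d) = 15.1000² / (2 × 14.920) = 228.010 / 29.840 = 7.6411 m/s².

Required deceleration ≈ 7.64 m/s²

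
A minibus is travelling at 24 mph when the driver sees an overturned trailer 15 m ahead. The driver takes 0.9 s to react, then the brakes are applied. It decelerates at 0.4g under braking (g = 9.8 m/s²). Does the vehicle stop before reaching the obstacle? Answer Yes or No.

No

24 mph × 0.44704 = 10.7290 m/s.
a = 0.4 × 9.8 = 3.920 m/s².
Reaction distance = 10.7290 × 0.9 = 9.656 m.
Braking distance = v²/(2a) = 115.111 / 7.840 = 14.683 m.
Total stopping distance = 9.656 + 14.683 = 24.339 m, vs 15 m available — it cannot stop in time and overshoots by 24.339 − 15 = 9.339 m.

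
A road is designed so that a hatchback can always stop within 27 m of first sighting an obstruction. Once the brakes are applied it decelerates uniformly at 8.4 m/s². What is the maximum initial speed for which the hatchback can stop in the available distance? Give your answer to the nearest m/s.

Maximum speed ≈ 21 m/s

v²/(2a) = d ⇒ v = √(2 × 8.400 × 27) = √453.60 = 21.2979 m/s.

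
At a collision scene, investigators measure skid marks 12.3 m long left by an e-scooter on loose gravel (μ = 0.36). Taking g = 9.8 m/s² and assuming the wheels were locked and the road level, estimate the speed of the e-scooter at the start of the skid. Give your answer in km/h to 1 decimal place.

Deceleration a = μg = 0.36 × 9.8 = 3.528 m/s².
v = √(2a·d) = √(2 × 3.528 × 12.3) = √86.789 = 9.3161 m/s.
= 9.3161 × 3.6 = 33.538 km/h.

Initial speed ≈ 33.5 km/h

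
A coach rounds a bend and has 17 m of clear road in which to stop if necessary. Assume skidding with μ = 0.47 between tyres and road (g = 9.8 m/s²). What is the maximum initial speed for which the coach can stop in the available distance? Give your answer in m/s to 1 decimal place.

Maximum speed ≈ 12.5 m/s

a = μg = 0.47 × 9.8 = 4.606 m/s².
v²/(2a) = d ⇒ v = √(2 × 4.606 × 17) = √156.60 = 12.5140 m/s.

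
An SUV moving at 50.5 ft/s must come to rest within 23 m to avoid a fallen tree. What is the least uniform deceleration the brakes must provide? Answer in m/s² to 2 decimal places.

Required deceleration ≈ 5.15 m/s²

50.5 ft/s × 0.3048 = 15.3924 m/s.
v² = 2a·d ⇒ a = v²/(2d) = 15.3924² / (2 × 23.000) = 236.926 / 46.000 = 5.1506 m/s².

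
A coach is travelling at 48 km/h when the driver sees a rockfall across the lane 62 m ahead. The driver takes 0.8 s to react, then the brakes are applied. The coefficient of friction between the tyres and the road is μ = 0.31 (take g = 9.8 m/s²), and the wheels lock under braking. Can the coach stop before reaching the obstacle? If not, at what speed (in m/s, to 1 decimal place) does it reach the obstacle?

48 km/h ÷ 3.6 = 13.3333 m/s.
a = μg = 0.31 × 9.8 = 3.038 m/s².
Reaction distance = 13.3333 × 0.8 = 10.667 m.
Braking distance = v²/(2a) = 177.777 / 6.076 = 29.259 m.
Total stopping distance = 10.667 + 29.259 = 39.926 m, vs 62 m available — it stops with 62 − 39.926 = 22.074 m to spare.

Yes — it stops about 22.1 m short of the obstacle, so it never reaches it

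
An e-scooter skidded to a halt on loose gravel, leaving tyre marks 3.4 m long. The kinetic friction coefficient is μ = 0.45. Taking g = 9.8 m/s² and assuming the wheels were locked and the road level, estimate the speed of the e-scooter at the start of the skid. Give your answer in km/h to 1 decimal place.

Initial speed ≈ 19.7 km/h

Deceleration a = μg = 0.45 × 9.8 = 4.410 m/s².
v = √(2a·d) = √(2 × 4.410 × 3.4) = √29.988 = 5.4761 m/s.
= 5.4761 × 3.6 = 19.714 km/h.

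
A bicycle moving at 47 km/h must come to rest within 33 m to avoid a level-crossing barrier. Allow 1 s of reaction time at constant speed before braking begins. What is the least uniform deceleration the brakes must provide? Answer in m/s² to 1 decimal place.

Required deceleration ≈ 4.3 m/s²

47 km/h ÷ 3.6 = 13.0556 m/s.
Distance covered during reaction = 13.0556 × 1 = 13.056 m.
Distance available for braking: 33 − 13.056 = 19.944 m.
v² = 2a·d ⇒ a = v²/(2d) = 13.0556² / (2 × 19.944) = 170.449 / 39.888 = 4.2732 m/s².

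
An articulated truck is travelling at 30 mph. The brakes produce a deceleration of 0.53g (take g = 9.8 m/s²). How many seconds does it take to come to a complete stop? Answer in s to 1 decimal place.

Braking time ≈ 2.6 s

30 mph × 0.44704 = 13.4112 m/s.
a = 0.53 × 9.8 = 5.194 m/s².
Braking time = v/a = 13.4112 / 5.194 = 2.582 s.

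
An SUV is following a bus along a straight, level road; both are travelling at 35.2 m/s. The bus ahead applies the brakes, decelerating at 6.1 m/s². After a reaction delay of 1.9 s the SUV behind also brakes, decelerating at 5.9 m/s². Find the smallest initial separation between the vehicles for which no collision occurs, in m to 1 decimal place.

Leader travels v²/(2a_L) = 1239.040 / 12.200 = 101.561 m before stopping.
Follower covers v·t_r = 35.2000 × 1.9 = 66.880 m while reacting, then v²/(2a_F) = 1239.040 / 11.800 = 105.003 m while braking, for a total of 66.880 + 105.003 = 171.883 m.
Since a_F ≤ a_L and the follower starts braking later, the follower is never slower than the leader, so the closest approach is when both have stopped.
Minimum gap = 171.883 − 101.561 = 70.322 m.

Minimum gap ≈ 70.3 m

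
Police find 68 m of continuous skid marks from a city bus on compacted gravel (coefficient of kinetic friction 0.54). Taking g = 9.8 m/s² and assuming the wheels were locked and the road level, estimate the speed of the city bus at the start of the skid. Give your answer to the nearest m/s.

Initial speed ≈ 27 m/s

Deceleration a = μg = 0.54 × 9.8 = 5.292 m/s².
v = √(2a·d) = √(2 × 5.292 × 68) = √719.712 = 26.8274 m/s.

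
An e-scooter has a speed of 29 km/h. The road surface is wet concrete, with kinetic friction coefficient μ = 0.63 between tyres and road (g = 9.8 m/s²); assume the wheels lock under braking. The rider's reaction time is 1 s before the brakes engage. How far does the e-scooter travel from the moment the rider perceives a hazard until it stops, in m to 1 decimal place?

29 km/h ÷ 3.6 = 8.0556 m/s.
a = μg = 0.63 × 9.8 = 6.174 m/s².
Reaction distance = v·t_r = 8.0556 × 1 = 8.056 m.
Braking distance = v²/(2a) = 8.0556² / (2 × 6.174) = 64.893 / 12.348 = 5.255 m.
Total = 8.056 + 5.255 = 13.311 m.

Total stopping distance ≈ 13.3 m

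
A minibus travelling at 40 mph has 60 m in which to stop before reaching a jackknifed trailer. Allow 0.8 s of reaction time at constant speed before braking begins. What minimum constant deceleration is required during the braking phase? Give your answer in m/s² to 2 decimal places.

Required deceleration ≈ 3.50 m/s²

40 mph × 0.44704 = 17.8816 m/s.
Distance covered during reaction = 17.8816 × 0.8 = 14.305 m.
Distance available for braking: 60 − 14.305 = 45.695 m.
v² = 2a·d ⇒ a = v²/(2d) = 17.8816² / (2 × 45.695) = 319.752 / 91.390 = 3.4988 m/s².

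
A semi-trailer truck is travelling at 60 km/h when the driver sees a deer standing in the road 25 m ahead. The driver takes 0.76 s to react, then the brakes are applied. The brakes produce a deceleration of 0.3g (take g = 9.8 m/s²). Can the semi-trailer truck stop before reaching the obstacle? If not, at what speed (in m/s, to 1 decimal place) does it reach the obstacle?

No — it strikes the obstacle at 14.3 m/s

60 km/h ÷ 3.6 = 16.6667 m/s.
a = 0.3 × 9.8 = 2.940 m/s².
Reaction distance = 16.6667 × 0.76 = 12.667 m.
Braking distance needed to stop: v²/(2a) = 277.779 / 5.880 = 47.241 m, so total needed = 12.667 + 47.241 = 59.908 m > 25 m — it cannot stop.
Distance remaining when braking begins: 25 − 12.667 = 12.333 m.
v² = v₀² − 2a·d = 277.779 − 2 × 2.940 × 12.333 = 205.261 m²/s².
v = √205.261 = 14.327 m/s.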